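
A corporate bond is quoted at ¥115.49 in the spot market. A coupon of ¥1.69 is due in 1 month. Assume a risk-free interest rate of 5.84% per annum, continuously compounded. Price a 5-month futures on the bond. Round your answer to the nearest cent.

¥116.61

PV(coupons) I = 1.69·e^(−0.0584·1/12)
I = 1.6818
F = (S − I)·e^(rT) = (115.49 − 1.6818) · e^(0.0584·5/12)
= 113.8082 · e^0.024333 = 113.8082 × 1.024631 = ¥116.61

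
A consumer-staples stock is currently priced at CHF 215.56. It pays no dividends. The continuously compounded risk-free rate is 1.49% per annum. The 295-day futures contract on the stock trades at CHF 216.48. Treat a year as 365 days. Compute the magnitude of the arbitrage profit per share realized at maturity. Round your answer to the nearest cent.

CHF 1.69 per share

Fair futures: F* = S·e^(carry·T), with carry = r = 0.0149
F* = 215.56 · e^(0.0149 × 295/365) = 215.56 · e^0.012042 = 215.56 × 1.012115 = CHF 218.1715
Market CHF 216.48 < fair CHF 218.1715: forward underpriced → reverse cash-and-carry (short spot, go long the forward).
At maturity, profit = |F_mkt − F*| = |216.48 − 218.1715| = CHF 1.69 per share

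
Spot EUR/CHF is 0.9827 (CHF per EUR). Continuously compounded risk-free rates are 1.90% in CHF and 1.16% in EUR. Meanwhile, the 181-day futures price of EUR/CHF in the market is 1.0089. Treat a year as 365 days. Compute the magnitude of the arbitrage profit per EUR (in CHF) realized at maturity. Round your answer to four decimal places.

0.0226 per EUR (in CHF)

Fair futures: F* = S·e^(carry·T), with carry = (r_CHF − r_EUR) = 0.0190 − 0.0116 = 0.0074
F* = 0.9827 · e^(0.0074 × 181/365) = 0.9827 · e^0.003670 = 0.9827 × 1.003677 = 0.9863
Market 1.0089 > fair 0.9863: forward overpriced → cash-and-carry (buy spot, short the forward).
At maturity, profit = |F_mkt − F*| = |1.0089 − 0.9863| = 0.0226 per EUR (in CHF)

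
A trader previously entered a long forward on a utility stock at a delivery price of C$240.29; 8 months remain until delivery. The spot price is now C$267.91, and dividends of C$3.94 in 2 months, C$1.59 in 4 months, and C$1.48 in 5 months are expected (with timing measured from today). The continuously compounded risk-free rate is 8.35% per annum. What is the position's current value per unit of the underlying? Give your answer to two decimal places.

PV(remaining dividends) I = 3.94·e^(−0.0835·2/12) + 1.59·e^(−0.0835·4/12) + 1.48·e^(−0.0835·5/12) = 6.8613
Current forward F = (S − I)·e^(rT) = (267.91 − 6.8613)·e^(0.0835·8/12) = 261.0487 × 1.057245 = 275.9924
Value (long) = (F − K)·e^(−rT) = (275.9924 − 240.29) × 0.945854 = 33.7693
Value = C$33.77

C$33.77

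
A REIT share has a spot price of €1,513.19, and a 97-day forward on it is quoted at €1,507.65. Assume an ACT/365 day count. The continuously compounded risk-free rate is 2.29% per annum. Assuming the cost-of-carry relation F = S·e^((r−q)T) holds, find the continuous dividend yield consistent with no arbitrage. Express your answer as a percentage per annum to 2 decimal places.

3.67%

From F = S·e^((r−q)T): (r − q) = ln(F/S)/T
ln(1507.65/1513.19) = ln(0.996339) = -0.003668
(r − q) = -0.003668 / (97/365) = -0.013802
q = r − ln(F/S)/T = 0.0229 + 0.013802 = 0.036702
q = 3.67%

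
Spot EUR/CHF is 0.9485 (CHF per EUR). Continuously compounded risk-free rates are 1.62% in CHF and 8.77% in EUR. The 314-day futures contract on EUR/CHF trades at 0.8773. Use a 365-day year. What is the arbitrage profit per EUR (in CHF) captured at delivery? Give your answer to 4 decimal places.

0.0146 per EUR (in CHF)

Fair futures: F* = S·e^(carry·T), with carry = (r_CHF − r_EUR) = 0.0162 − 0.0877 = -0.0715
F* = 0.9485 · e^(-0.0715 × 314/365) = 0.9485 · e^-0.061510 = 0.9485 × 0.940344 = 0.8919
Market 0.8773 < fair 0.8919: forward underpriced → reverse cash-and-carry (short spot, go long the forward).
At maturity, profit = |F_mkt − F*| = |0.8773 − 0.8919| = 0.0146 per EUR (in CHF)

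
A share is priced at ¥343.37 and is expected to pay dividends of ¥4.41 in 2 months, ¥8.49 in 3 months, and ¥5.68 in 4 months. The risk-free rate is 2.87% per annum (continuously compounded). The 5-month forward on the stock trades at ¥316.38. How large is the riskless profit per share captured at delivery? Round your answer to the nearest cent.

PV(dividends) I = 4.41·e^(−0.0287·2/12) + 8.49·e^(−0.0287·3/12) + 5.68·e^(−0.0287·4/12) = 18.4442
Fair forward F* = (S − I)·e^(rT) = (343.37 − 18.4442)·e^0.011958 = 324.9258 × 1.012030 = 328.8347
Market ¥316.38 < fair 328.8347: forward underpriced → reverse cash-and-carry (short the stock, invest proceeds at r, pay the dividends, go long the forward).
Profit at T = |F_mkt − F*| = |316.38 − 328.8347| = ¥12.45 per share

¥12.45 per share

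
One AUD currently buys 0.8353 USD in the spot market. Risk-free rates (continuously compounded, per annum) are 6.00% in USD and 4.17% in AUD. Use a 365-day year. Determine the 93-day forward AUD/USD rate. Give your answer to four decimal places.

0.8392

F = S·e^((r_USD − r_AUD)T) = 0.8353 · e^((0.0600 − 0.0417) × 93/365)
= 0.8353 · e^0.004663 = 0.8353 × 1.004674
F = 0.8392 USD per AUD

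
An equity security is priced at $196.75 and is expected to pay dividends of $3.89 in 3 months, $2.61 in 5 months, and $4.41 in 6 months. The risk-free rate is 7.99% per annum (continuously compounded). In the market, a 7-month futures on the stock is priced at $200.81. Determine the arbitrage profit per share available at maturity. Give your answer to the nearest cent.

PV(dividends) I = 3.89·e^(−0.0799·3/12) + 2.61·e^(−0.0799·5/12) + 4.41·e^(−0.0799·6/12) = 10.5749
Fair futures F* = (S − I)·e^(rT) = (196.75 − 10.5749)·e^0.046608 = 186.1751 × 1.047711 = 195.0577
Market $200.81 > fair 195.0577: forward overpriced → cash-and-carry (borrow at r, buy the stock and collect the dividends, short the forward).
Profit at T = |F_mkt − F*| = |200.81 − 195.0577| = $5.75 per share

$5.75 per share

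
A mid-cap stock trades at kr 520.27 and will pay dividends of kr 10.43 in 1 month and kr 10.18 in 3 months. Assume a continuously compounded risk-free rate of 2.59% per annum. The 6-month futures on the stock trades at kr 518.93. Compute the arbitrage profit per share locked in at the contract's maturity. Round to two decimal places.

kr 12.67 per share

PV(dividends) I = 10.43·e^(−0.0259·1/12) + 10.18·e^(−0.0259·3/12) = 20.5218
Fair futures F* = (S − I)·e^(rT) = (520.27 − 20.5218)·e^0.012950 = 499.7482 × 1.013034 = 506.2619
Market kr 518.93 > fair 506.2619: forward overpriced → cash-and-carry (borrow at r, buy the stock and collect the dividends, short the forward).
Profit at T = |F_mkt − F*| = |518.93 − 506.2619| = kr 12.67 per share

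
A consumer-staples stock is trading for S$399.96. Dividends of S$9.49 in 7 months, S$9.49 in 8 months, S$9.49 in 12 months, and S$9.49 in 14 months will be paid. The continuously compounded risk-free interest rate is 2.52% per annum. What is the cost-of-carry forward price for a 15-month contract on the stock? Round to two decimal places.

PV(dividends) I = 9.49·e^(−0.0252·7/12) + 9.49·e^(−0.0252·8/12) + 9.49·e^(−0.0252·12/12) + 9.49·e^(−0.0252·14/12)
I = 9.3515 + 9.3319 + 9.2538 + 9.2151 = 37.1523
F = (S − I)·e^(rT) = (399.96 − 37.1523) · e^(0.0252·15/12)
= 362.8077 · e^0.031500 = 362.8077 × 1.032001 = S$374.42

S$374.42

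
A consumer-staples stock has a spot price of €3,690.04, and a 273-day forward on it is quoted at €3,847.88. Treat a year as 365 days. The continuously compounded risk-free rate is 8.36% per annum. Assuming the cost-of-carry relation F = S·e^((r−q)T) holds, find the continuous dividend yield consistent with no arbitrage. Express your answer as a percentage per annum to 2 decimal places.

2.76%

From F = S·e^((r−q)T): (r − q) = ln(F/S)/T
ln(3847.88/3690.04) = ln(1.042775) = 0.041885
(r − q) = 0.041885 / (273/365) = 0.056000
q = r − ln(F/S)/T = 0.0836 − 0.056000 = 0.027600
q = 2.76%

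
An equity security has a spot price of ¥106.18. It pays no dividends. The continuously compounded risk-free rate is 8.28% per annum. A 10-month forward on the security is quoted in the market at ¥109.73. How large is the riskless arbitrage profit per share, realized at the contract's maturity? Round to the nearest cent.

¥4.04 per share

Fair forward: F* = S·e^(carry·T), with carry = r = 0.0828
F* = 106.18 · e^(0.0828 × 10/12) = 106.18 · e^0.069000 = 106.18 × 1.071436 = ¥113.7651
Market ¥109.73 < fair ¥113.7651: forward underpriced → reverse cash-and-carry (short spot, go long the forward).
At maturity, profit = |F_mkt − F*| = |109.73 − 113.7651| = ¥4.04 per share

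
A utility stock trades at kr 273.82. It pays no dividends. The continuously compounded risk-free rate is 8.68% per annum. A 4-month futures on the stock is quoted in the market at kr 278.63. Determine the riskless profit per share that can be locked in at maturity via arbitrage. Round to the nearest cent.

Fair futures: F* = S·e^(carry·T), with carry = r = 0.0868
F* = 273.82 · e^(0.0868 × 4/12) = 273.82 · e^0.028933 = 273.82 × 1.029356 = kr 281.8583
Market kr 278.63 < fair kr 281.8583: forward underpriced → reverse cash-and-carry (short spot, go long the forward).
At maturity, profit = |F_mkt − F*| = |278.63 − 281.8583| = kr 3.23 per share

kr 3.23 per share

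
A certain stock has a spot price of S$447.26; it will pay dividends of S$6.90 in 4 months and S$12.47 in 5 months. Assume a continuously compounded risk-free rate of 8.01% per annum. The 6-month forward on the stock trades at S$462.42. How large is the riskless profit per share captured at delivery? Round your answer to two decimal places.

PV(dividends) I = 6.90·e^(−0.0801·4/12) + 12.47·e^(−0.0801·5/12) = 18.7789
Fair forward F* = (S − I)·e^(rT) = (447.26 − 18.7789)·e^0.040050 = 428.4811 × 1.040863 = 445.9901
Market S$462.42 > fair 445.9901: forward overpriced → cash-and-carry (borrow at r, buy the stock and collect the dividends, short the forward).
Profit at T = |F_mkt − F*| = |462.42 − 445.9901| = S$16.43 per share

S$16.43 per share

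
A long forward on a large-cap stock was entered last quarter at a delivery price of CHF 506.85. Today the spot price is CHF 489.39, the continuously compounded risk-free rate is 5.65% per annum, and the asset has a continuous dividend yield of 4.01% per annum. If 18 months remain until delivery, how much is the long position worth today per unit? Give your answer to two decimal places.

Current fair forward for the remaining 18 months: F = S·e^((r − q)·T), (r − q) = 0.0565 − 0.0401 = 0.0164
F = 489.39 · e^(0.0164 × 18/12) = 489.39 × 1.024905 = 501.5783
Value of long forward = (F − K)·e^(−rT) = (501.5783 − 506.85) · e^(−0.0565·18/12)
= -5.2717 × 0.918742 = -4.84

-CHF 4.84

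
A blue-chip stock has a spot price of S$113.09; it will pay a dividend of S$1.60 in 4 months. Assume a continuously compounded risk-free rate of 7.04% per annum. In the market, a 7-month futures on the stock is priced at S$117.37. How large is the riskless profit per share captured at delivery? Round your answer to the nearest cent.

S$1.17 per share

PV(dividends) I = 1.60·e^(−0.0704·4/12) = 1.5629
Fair futures F* = (S − I)·e^(rT) = (113.09 − 1.5629)·e^0.041067 = 111.5271 × 1.041922 = 116.2025
Market S$117.37 > fair 116.2025: forward overpriced → cash-and-carry (borrow at r, buy the stock and collect the dividends, short the forward).
Profit at T = |F_mkt − F*| = |117.37 − 116.2025| = S$1.17 per share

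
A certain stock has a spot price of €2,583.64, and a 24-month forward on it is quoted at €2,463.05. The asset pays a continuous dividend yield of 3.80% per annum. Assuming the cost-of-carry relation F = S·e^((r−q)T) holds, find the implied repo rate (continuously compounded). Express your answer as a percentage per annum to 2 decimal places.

1.41%

From F = S·e^((r−q)T): (r − q) = ln(F/S)/T
ln(2463.05/2583.64) = ln(0.953326) = -0.047798
(r − q) = -0.047798 / (24/12) = -0.023899
r = ln(F/S)/T + q = -0.023899 + 0.0380 = 0.014101
r = 1.41%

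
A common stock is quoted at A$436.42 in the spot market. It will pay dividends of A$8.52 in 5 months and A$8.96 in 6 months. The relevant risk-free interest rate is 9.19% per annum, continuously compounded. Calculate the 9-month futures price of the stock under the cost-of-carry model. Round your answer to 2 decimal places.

A$449.61

PV(dividends) I = 8.52·e^(−0.0919·5/12) + 8.96·e^(−0.0919·6/12)
I = 8.1999 + 8.5576 = 16.7575
F = (S − I)·e^(rT) = (436.42 − 16.7575) · e^(0.0919·9/12)
= 419.6625 · e^0.068925 = 419.6625 × 1.071356 = A$449.61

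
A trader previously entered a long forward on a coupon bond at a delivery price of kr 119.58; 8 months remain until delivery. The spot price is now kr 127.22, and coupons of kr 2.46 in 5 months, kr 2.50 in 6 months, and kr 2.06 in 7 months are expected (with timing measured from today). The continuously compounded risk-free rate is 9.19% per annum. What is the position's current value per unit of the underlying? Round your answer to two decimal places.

PV(remaining coupons) I = 2.46·e^(−0.0919·5/12) + 2.50·e^(−0.0919·6/12) + 2.06·e^(−0.0919·7/12) = 6.7078
Current forward F = (S − I)·e^(rT) = (127.22 − 6.7078)·e^(0.0919·8/12) = 120.5122 × 1.063182 = 128.1264
Value (long) = (F − K)·e^(−rT) = (128.1264 − 119.58) × 0.940572 = 8.0385
Value = kr 8.04

kr 8.04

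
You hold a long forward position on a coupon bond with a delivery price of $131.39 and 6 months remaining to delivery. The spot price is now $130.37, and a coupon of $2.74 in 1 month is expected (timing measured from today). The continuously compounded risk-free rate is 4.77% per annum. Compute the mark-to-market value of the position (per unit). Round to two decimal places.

-$0.65

PV(remaining coupons) I = 2.74·e^(−0.0477·1/12) = 2.7291
Current forward F = (S − I)·e^(rT) = (130.37 − 2.7291)·e^(0.0477·6/12) = 127.6409 × 1.024137 = 130.7218
Value (long) = (F − K)·e^(−rT) = (130.7218 − 131.39) × 0.976432 = -0.6525
Value = -$0.65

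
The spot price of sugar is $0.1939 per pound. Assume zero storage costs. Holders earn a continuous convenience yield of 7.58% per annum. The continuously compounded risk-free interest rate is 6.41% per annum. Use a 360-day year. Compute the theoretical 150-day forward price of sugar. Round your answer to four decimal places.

Net carry = r + u − y = 0.0641 + 0.0000 − 0.0758 = -0.0117
F = S·e^((r+u−y)T) = 0.1939 · e^(-0.0117 × 150/360) = 0.1939 · e^-0.004875
= 0.1939 × 0.995137 = $0.1930 per pound

$0.1930 per pound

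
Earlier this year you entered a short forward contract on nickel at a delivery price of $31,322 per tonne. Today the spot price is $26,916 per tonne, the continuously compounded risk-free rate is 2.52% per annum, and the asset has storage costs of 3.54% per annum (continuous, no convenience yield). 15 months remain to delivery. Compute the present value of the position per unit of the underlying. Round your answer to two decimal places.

$2216.96 per tonne

Current fair forward for the remaining 15 months: F = S·e^((r + u)·T), (r + u) = 0.0252 + 0.0354 = 0.0606
F = 26916 · e^(0.0606 × 15/12) = 26916 × 1.07869287 = 29034.0973
Value of long forward = (F − K)·e^(−rT) = (29034.0973 − 31322) · e^(−0.0252·15/12)
= -2287.9027 × 0.96899096 = -2216.96
Short position value = −(long value) = $2216.96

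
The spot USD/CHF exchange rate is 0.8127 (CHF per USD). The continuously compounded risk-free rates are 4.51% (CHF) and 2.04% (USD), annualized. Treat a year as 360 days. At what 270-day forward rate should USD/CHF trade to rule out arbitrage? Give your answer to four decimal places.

F = S·e^((r_CHF − r_USD)T) = 0.8127 · e^((0.0451 − 0.0204) × 270/360)
= 0.8127 · e^0.018525 = 0.8127 × 1.018698
F = 0.8279 CHF per USD

0.8279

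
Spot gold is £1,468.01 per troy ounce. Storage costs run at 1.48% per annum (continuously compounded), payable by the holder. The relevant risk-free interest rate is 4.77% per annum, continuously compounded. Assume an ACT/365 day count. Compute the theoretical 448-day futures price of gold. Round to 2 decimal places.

Net carry = r + u − y = 0.0477 + 0.0148 − 0.0000 = 0.0625
F = S·e^((r+u−y)T) = 1468.01 · e^(0.0625 × 448/365) = 1468.01 · e^0.07671233
= 1468.01 × 1.07973143 = £1,585.06 per troy ounce

£1,585.06 per troy ounce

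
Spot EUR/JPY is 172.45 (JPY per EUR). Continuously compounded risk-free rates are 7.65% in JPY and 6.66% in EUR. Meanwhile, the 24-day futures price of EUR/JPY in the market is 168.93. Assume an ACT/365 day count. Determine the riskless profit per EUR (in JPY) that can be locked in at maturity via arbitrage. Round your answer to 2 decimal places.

Fair futures: F* = S·e^(carry·T), with carry = (r_JPY − r_EUR) = 0.0765 − 0.0666 = 0.0099
F* = 172.45 · e^(0.0099 × 24/365) = 172.45 · e^0.000651 = 172.45 × 1.000651 = 172.5623
Market 168.93 < fair 172.5623: forward underpriced → reverse cash-and-carry (short spot, go long the forward).
At maturity, profit = |F_mkt − F*| = |168.93 − 172.5623| = 3.63 per EUR (in JPY)

3.63 per EUR (in JPY)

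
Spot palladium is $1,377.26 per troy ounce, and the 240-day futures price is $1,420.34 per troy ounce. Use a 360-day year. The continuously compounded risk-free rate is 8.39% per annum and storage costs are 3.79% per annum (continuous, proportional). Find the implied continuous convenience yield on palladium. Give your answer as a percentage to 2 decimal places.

F = S·e^((r+u−y)T) ⇒ (r+u−y) = ln(F/S)/T
ln(1420.34/1377.26) = 0.030800; /T ⇒ 0.046200
y = r + u − ln(F/S)/T = 0.0839 + 0.0379 − 0.046200 = 0.075600
y = 7.56%

7.56%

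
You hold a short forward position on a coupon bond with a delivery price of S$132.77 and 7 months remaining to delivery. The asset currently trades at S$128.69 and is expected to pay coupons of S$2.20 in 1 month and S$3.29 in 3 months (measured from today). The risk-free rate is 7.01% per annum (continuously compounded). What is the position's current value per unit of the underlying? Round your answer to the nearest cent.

S$4.18

PV(remaining coupons) I = 2.20·e^(−0.0701·1/12) + 3.29·e^(−0.0701·3/12) = 5.4200
Current forward F = (S − I)·e^(rT) = (128.69 − 5.4200)·e^(0.0701·7/12) = 123.2700 × 1.041739 = 128.4152
Value (long) = (F − K)·e^(−rT) = (128.4152 − 132.77) × 0.959933 = -4.1803
Short position value = −(long value) = S$4.18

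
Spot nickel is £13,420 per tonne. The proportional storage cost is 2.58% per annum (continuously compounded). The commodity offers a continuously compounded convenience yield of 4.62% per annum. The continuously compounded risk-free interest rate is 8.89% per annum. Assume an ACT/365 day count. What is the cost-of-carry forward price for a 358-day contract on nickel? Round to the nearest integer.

£14,353 per tonne

Net carry = r + u − y = 0.0889 + 0.0258 − 0.0462 = 0.0685
F = S·e^((r+u−y)T) = 13420 · e^(0.0685 × 358/365) = 13420 · e^0.067186
= 13420 × 1.069494 = £14,353 per tonne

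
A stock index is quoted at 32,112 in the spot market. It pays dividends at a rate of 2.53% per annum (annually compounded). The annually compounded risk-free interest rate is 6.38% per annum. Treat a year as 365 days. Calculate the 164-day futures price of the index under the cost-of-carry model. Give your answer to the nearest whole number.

F = S · (1+r)^T / (1+q)^T
= 32112 × 1.028179 / 1.011290 = 32112 × 1.016700
F = 32,648

32,648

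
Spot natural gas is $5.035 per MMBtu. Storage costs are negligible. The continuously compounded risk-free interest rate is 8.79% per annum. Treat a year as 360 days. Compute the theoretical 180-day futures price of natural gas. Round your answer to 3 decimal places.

$5.261 per MMBtu

F = S·e^(rT) = 5.035 · e^(0.0879 × 180/360) = 5.035 · e^0.043950
= 5.035 × 1.044930 = $5.261 per MMBtu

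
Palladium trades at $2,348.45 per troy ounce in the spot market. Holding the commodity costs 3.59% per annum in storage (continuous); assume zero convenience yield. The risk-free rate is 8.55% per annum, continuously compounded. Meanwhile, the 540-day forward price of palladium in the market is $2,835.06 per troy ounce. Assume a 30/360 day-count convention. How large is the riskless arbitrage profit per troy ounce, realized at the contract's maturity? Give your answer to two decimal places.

Fair forward: F* = S·e^(carry·T), with carry = (r + u) = 0.0855 + 0.0359 = 0.1214
F* = 2348.45 · e^(0.1214 × 540/360) = 2348.45 · e^0.18210000 = 2348.45 × 1.19973416 = $2817.5157
Market $2835.06 > fair $2817.5157: forward overpriced → cash-and-carry (buy spot, short the forward).
At maturity, profit = |F_mkt − F*| = |2835.06 − 2817.5157| = $17.54 per troy ounce

$17.54 per troy ounce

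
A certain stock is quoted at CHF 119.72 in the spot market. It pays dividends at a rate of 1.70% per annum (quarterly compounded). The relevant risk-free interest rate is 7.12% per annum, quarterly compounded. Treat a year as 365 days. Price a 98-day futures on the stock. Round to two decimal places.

CHF 121.46

F = S · (1+r/4)^(4T) / (1+q/4)^(4T)
= 119.72 × 1.019129 / 1.004565 = 119.72 × 1.014498
F = CHF 121.46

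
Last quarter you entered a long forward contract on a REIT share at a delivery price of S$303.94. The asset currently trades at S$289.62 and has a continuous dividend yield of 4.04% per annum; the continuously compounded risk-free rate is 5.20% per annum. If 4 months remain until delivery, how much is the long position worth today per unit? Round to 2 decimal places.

Current fair forward for the remaining 4 months: F = S·e^((r − q)·T), (r − q) = 0.0520 − 0.0404 = 0.0116
F = 289.62 · e^(0.0116 × 4/12) = 289.62 × 1.003874 = 290.7420
Value of long forward = (F − K)·e^(−rT) = (290.7420 − 303.94) · e^(−0.0520·4/12)
= -13.1980 × 0.982816 = -12.97

-S$12.97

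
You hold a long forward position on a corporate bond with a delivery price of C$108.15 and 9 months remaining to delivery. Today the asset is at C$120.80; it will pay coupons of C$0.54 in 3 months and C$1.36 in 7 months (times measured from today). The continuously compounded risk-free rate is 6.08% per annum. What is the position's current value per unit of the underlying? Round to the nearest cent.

PV(remaining coupons) I = 0.54·e^(−0.0608·3/12) + 1.36·e^(−0.0608·7/12) = 1.8445
Current forward F = (S − I)·e^(rT) = (120.80 − 1.8445)·e^(0.0608·9/12) = 118.9555 × 1.046656 = 124.5055
Value (long) = (F − K)·e^(−rT) = (124.5055 − 108.15) × 0.955424 = 15.6264
Value = C$15.63

C$15.63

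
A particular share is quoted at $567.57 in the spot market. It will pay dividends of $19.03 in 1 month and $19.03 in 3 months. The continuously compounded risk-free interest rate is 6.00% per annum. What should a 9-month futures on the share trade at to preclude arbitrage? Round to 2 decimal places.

PV(dividends) I = 19.03·e^(−0.0600·1/12) + 19.03·e^(−0.0600·3/12)
I = 18.9351 + 18.7467 = 37.6818
F = (S − I)·e^(rT) = (567.57 − 37.6818) · e^(0.0600·9/12)
= 529.8882 · e^0.045000 = 529.8882 × 1.046028 = $554.28

$554.28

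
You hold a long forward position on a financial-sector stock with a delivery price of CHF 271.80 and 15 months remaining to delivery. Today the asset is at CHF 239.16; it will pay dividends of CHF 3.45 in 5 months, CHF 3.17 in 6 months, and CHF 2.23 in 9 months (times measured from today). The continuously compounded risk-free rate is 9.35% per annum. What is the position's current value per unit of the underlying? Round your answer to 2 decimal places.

-CHF 11.08

PV(remaining dividends) I = 3.45·e^(−0.0935·5/12) + 3.17·e^(−0.0935·6/12) + 2.23·e^(−0.0935·9/12) = 8.4224
Current forward F = (S − I)·e^(rT) = (239.16 − 8.4224)·e^(0.0935·15/12) = 230.7376 × 1.123979 = 259.3442
Value (long) = (F − K)·e^(−rT) = (259.3442 − 271.80) × 0.889696 = -11.0819
Value = -CHF 11.08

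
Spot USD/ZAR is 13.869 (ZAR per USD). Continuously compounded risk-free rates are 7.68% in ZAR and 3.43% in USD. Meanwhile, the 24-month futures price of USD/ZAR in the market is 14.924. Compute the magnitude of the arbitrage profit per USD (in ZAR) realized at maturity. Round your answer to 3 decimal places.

Fair futures: F* = S·e^(carry·T), with carry = (r_ZAR − r_USD) = 0.0768 − 0.0343 = 0.0425
F* = 13.869 · e^(0.0425 × 24/12) = 13.869 · e^0.085000 = 13.869 × 1.088717 = 15.0994
Market 14.924 < fair 15.0994: forward underpriced → reverse cash-and-carry (short spot, go long the forward).
At maturity, profit = |F_mkt − F*| = |14.924 − 15.0994| = 0.175 per USD (in ZAR)

0.175 per USD (in ZAR)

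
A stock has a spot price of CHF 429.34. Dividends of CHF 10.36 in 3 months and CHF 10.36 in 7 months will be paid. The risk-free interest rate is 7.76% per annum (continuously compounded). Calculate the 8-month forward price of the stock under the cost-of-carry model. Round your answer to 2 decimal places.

CHF 431.01

PV(dividends) I = 10.36·e^(−0.0776·3/12) + 10.36·e^(−0.0776·7/12)
I = 10.1610 + 9.9015 = 20.0625
F = (S − I)·e^(rT) = (429.34 − 20.0625) · e^(0.0776·8/12)
= 409.2775 · e^0.051733 = 409.2775 × 1.053095 = CHF 431.01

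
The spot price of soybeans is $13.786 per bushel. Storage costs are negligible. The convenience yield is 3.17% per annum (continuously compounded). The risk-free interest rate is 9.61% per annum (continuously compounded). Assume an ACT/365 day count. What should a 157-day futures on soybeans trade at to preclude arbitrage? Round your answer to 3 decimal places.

$14.173 per bushel

Net carry = r + u − y = 0.0961 + 0.0000 − 0.0317 = 0.0644
F = S·e^((r+u−y)T) = 13.786 · e^(0.0644 × 157/365) = 13.786 · e^0.027701
= 13.786 × 1.028088 = $14.173 per bushel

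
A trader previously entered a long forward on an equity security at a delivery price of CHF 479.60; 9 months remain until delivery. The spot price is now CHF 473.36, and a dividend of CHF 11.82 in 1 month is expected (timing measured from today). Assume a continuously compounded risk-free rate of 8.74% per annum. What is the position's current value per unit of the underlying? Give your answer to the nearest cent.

PV(remaining dividends) I = 11.82·e^(−0.0874·1/12) = 11.7342
Current forward F = (S − I)·e^(rT) = (473.36 − 11.7342)·e^(0.0874·9/12) = 461.6258 × 1.067746 = 492.8991
Value (long) = (F − K)·e^(−rT) = (492.8991 − 479.60) × 0.936552 = 12.4553
Value = CHF 12.46

CHF 12.46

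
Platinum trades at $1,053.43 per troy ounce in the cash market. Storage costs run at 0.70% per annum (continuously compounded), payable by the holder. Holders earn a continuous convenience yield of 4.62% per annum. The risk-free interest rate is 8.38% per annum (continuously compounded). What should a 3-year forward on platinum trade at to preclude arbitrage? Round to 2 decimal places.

Net carry = r + u − y = 0.0838 + 0.0070 − 0.0462 = 0.0446
F = S·e^((r+u−y)T) = 1053.43 · e^(0.0446 × 3) = 1053.43 · e^0.13380000
= 1053.43 × 1.14316416 = $1,204.24 per troy ounce

$1,204.24 per troy ounce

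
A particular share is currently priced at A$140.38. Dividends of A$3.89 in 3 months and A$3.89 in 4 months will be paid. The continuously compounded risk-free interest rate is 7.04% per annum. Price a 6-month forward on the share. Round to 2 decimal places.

A$137.51

PV(dividends) I = 3.89·e^(−0.0704·3/12) + 3.89·e^(−0.0704·4/12)
I = 3.8221 + 3.7998 = 7.6219
F = (S − I)·e^(rT) = (140.38 − 7.6219) · e^(0.0704·6/12)
= 132.7581 · e^0.035200 = 132.7581 × 1.035827 = A$137.51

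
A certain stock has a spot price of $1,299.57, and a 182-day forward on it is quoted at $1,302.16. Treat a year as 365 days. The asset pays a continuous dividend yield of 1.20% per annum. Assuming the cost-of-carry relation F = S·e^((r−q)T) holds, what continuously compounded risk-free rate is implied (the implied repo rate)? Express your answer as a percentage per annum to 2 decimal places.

From F = S·e^((r−q)T): (r − q) = ln(F/S)/T
ln(1302.16/1299.57) = ln(1.001993) = 0.001991
(r − q) = 0.001991 / (182/365) = 0.003993
r = ln(F/S)/T + q = 0.003993 + 0.0120 = 0.015993
r = 1.60%

1.60%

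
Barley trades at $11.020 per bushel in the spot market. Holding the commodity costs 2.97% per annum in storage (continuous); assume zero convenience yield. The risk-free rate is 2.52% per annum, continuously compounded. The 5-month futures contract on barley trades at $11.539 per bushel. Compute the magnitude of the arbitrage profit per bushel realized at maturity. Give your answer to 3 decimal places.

$0.264 per bushel

Fair futures: F* = S·e^(carry·T), with carry = (r + u) = 0.0252 + 0.0297 = 0.0549
F* = 11.020 · e^(0.0549 × 5/12) = 11.020 · e^0.022875 = 11.020 × 1.023139 = $11.2750
Market $11.539 > fair $11.2750: forward overpriced → cash-and-carry (buy spot, short the forward).
At maturity, profit = |F_mkt − F*| = |11.539 − 11.2750| = $0.264 per bushel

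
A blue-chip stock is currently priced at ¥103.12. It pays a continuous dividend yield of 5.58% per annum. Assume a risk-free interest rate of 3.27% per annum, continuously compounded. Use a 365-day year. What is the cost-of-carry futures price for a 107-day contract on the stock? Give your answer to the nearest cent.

¥102.42

F = S·e^((r − q)T) = 103.12 · e^((0.0327 − 0.0558) × 107/365)
= 103.12 · e^-0.006772 = 103.12 × 0.993251
F = ¥102.42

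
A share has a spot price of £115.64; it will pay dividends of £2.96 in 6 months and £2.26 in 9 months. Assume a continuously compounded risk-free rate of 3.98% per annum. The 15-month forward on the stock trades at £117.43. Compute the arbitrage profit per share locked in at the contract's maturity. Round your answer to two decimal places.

£1.25 per share

PV(dividends) I = 2.96·e^(−0.0398·6/12) + 2.26·e^(−0.0398·9/12) = 5.0952
Fair forward F* = (S − I)·e^(rT) = (115.64 − 5.0952)·e^0.049750 = 110.5448 × 1.051008 = 116.1835
Market £117.43 > fair 116.1835: forward overpriced → cash-and-carry (borrow at r, buy the stock and collect the dividends, short the forward).
Profit at T = |F_mkt − F*| = |117.43 − 116.1835| = £1.25 per share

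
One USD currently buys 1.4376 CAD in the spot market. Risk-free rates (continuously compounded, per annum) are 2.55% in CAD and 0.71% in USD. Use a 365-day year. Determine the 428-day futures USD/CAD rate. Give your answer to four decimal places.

1.4690

F = S·e^((r_CAD − r_USD)T) = 1.4376 · e^((0.0255 − 0.0071) × 428/365)
= 1.4376 · e^0.021576 = 1.4376 × 1.021810
F = 1.4690 CAD per USD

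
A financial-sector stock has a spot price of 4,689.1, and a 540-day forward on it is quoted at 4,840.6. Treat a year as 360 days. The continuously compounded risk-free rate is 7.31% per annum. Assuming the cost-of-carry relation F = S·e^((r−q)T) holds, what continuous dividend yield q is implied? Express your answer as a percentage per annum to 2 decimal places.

5.19%

From F = S·e^((r−q)T): (r − q) = ln(F/S)/T
ln(4840.6/4689.1) = ln(1.032309) = 0.031798
(r − q) = 0.031798 / (540/360) = 0.021199
q = r − ln(F/S)/T = 0.0731 − 0.021199 = 0.051901
q = 5.19%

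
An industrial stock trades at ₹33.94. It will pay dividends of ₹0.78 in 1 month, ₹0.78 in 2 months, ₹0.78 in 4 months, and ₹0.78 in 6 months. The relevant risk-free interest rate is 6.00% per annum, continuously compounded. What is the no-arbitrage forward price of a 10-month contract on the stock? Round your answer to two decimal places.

PV(dividends) I = 0.78·e^(−0.0600·1/12) + 0.78·e^(−0.0600·2/12) + 0.78·e^(−0.0600·4/12) + 0.78·e^(−0.0600·6/12)
I = 0.7761 + 0.7722 + 0.7646 + 0.7569 = 3.0698
F = (S − I)·e^(rT) = (33.94 − 3.0698) · e^(0.0600·10/12)
= 30.8702 · e^0.050000 = 30.8702 × 1.051271 = ₹32.45

₹32.45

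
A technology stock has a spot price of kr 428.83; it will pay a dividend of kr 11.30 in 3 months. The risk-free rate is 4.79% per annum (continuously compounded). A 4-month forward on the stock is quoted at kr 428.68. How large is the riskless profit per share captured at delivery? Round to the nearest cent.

PV(dividends) I = 11.30·e^(−0.0479·3/12) = 11.1655
Fair forward F* = (S − I)·e^(rT) = (428.83 − 11.1655)·e^0.015967 = 417.6645 × 1.016095 = 424.3868
Market kr 428.68 > fair 424.3868: forward overpriced → cash-and-carry (borrow at r, buy the stock and collect the dividends, short the forward).
Profit at T = |F_mkt − F*| = |428.68 − 424.3868| = kr 4.29 per share

kr 4.29 per share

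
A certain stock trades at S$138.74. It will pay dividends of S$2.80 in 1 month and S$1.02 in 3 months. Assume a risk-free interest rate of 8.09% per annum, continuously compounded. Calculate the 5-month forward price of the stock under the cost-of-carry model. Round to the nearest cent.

S$139.59

PV(dividends) I = 2.80·e^(−0.0809·1/12) + 1.02·e^(−0.0809·3/12)
I = 2.7812 + 0.9996 = 3.7808
F = (S − I)·e^(rT) = (138.74 − 3.7808) · e^(0.0809·5/12)
= 134.9592 · e^0.033708 = 134.9592 × 1.034283 = S$139.59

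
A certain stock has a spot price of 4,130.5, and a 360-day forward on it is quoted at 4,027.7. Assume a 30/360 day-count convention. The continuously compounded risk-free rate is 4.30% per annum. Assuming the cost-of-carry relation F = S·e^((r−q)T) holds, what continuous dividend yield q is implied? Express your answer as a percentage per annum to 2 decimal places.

6.82%

From F = S·e^((r−q)T): (r − q) = ln(F/S)/T
ln(4027.7/4130.5) = ln(0.975112) = -0.025203
(r − q) = -0.025203 / (360/360) = -0.025203
q = r − ln(F/S)/T = 0.0430 + 0.025203 = 0.068203
q = 6.82%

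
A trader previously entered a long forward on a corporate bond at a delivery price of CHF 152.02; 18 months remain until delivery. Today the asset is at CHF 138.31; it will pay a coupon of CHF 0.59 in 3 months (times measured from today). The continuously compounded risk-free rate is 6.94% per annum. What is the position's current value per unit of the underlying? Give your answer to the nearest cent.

PV(remaining coupons) I = 0.59·e^(−0.0694·3/12) = 0.5799
Current forward F = (S − I)·e^(rT) = (138.31 − 0.5799)·e^(0.0694·18/12) = 137.7301 × 1.109711 = 152.8406
Value (long) = (F − K)·e^(−rT) = (152.8406 − 152.02) × 0.901135 = 0.7395
Value = CHF 0.74

CHF 0.74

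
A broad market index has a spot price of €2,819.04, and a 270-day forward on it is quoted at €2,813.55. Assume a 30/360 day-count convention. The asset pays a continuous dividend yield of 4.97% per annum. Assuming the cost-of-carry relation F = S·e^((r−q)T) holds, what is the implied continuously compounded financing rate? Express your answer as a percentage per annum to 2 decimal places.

4.71%

From F = S·e^((r−q)T): (r − q) = ln(F/S)/T
ln(2813.55/2819.04) = ln(0.998053) = -0.001949
(r − q) = -0.001949 / (270/360) = -0.002599
r = ln(F/S)/T + q = -0.002599 + 0.0497 = 0.047101
r = 4.71%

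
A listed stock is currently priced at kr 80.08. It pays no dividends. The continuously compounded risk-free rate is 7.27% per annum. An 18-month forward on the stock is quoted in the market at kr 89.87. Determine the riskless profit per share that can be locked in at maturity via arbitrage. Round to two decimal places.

Fair forward: F* = S·e^(carry·T), with carry = r = 0.0727
F* = 80.08 · e^(0.0727 × 18/12) = 80.08 · e^0.109050 = 80.08 × 1.115218 = kr 89.3067
Market kr 89.87 > fair kr 89.3067: forward overpriced → cash-and-carry (buy spot, short the forward).
At maturity, profit = |F_mkt − F*| = |89.87 − 89.3067| = kr 0.56 per share

kr 0.56 per share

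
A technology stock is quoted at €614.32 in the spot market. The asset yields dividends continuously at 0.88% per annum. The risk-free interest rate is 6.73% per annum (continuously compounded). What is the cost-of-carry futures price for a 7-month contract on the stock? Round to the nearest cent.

€635.65

F = S·e^((r − q)T) = 614.32 · e^((0.0673 − 0.0088) × 7/12)
= 614.32 · e^0.034125 = 614.32 × 1.034714
F = €635.65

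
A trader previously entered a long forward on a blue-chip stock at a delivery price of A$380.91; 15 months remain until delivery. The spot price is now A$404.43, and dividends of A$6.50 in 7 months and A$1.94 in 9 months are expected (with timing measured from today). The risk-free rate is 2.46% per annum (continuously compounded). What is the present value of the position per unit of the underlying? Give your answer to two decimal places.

PV(remaining dividends) I = 6.50·e^(−0.0246·7/12) + 1.94·e^(−0.0246·9/12) = 8.3119
Current forward F = (S − I)·e^(rT) = (404.43 − 8.3119)·e^(0.0246·15/12) = 396.1181 × 1.031228 = 408.4881
Value (long) = (F − K)·e^(−rT) = (408.4881 − 380.91) × 0.969718 = 26.7430
Value = A$26.74

A$26.74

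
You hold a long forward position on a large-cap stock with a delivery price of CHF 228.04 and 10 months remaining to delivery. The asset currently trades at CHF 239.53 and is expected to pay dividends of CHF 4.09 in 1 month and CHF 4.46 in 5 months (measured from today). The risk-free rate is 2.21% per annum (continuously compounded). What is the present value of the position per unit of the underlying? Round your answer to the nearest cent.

PV(remaining dividends) I = 4.09·e^(−0.0221·1/12) + 4.46·e^(−0.0221·5/12) = 8.5016
Current forward F = (S − I)·e^(rT) = (239.53 − 8.5016)·e^(0.0221·10/12) = 231.0284 × 1.018587 = 235.3225
Value (long) = (F − K)·e^(−rT) = (235.3225 − 228.04) × 0.981752 = 7.1496
Value = CHF 7.15

CHF 7.15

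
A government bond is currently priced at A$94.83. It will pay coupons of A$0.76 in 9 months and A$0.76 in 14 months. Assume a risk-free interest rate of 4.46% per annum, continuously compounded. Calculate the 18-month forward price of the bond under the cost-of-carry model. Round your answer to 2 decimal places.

PV(coupons) I = 0.76·e^(−0.0446·9/12) + 0.76·e^(−0.0446·14/12)
I = 0.7350 + 0.7215 = 1.4565
F = (S − I)·e^(rT) = (94.83 − 1.4565) · e^(0.0446·18/12)
= 93.3735 · e^0.066900 = 93.3735 × 1.069189 = A$99.83

A$99.83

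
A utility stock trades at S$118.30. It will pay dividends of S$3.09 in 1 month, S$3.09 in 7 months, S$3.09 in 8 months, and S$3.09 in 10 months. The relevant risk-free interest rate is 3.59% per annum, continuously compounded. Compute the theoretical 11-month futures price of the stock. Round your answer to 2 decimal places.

PV(dividends) I = 3.09·e^(−0.0359·1/12) + 3.09·e^(−0.0359·7/12) + 3.09·e^(−0.0359·8/12) + 3.09·e^(−0.0359·10/12)
I = 3.0808 + 3.0260 + 3.0169 + 2.9989 = 12.1226
F = (S − I)·e^(rT) = (118.30 − 12.1226) · e^(0.0359·11/12)
= 106.1774 · e^0.032908 = 106.1774 × 1.033455 = S$109.73

S$109.73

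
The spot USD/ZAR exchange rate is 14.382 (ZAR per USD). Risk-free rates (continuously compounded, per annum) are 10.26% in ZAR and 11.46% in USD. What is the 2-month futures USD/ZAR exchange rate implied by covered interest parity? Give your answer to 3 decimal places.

F = S·e^((r_ZAR − r_USD)T) = 14.382 · e^((0.1026 − 0.1146) × 2/12)
= 14.382 · e^-0.002000 = 14.382 × 0.998002
F = 14.353 ZAR per USD

14.353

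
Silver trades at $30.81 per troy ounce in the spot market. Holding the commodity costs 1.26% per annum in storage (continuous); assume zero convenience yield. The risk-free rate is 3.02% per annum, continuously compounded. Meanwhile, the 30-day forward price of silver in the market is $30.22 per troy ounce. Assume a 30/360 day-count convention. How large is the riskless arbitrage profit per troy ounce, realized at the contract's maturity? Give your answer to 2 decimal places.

$0.70 per troy ounce

Fair forward: F* = S·e^(carry·T), with carry = (r + u) = 0.0302 + 0.0126 = 0.0428
F* = 30.81 · e^(0.0428 × 30/360) = 30.81 · e^0.003567 = 30.81 × 1.003573 = $30.9201
Market $30.22 < fair $30.9201: forward underpriced → reverse cash-and-carry (short spot, go long the forward).
At maturity, profit = |F_mkt − F*| = |30.22 − 30.9201| = $0.70 per troy ounce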